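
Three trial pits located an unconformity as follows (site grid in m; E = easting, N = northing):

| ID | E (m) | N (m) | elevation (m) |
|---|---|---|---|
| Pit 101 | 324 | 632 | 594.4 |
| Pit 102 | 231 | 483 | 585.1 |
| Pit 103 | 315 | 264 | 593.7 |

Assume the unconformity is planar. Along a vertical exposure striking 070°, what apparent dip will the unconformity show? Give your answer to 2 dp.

5.41°

Two edge vectors: Pit 101→Pit 102 = (-93, -149, -9.3), Pit 101→Pit 103 = (-9, -368, -0.7).
Normal n = (Pit 101→Pit 102) × (Pit 101→Pit 103) = (-3318.1, 18.6, 32883).
So ∂z/∂E = −n_x/n_z = 0.10091 and ∂z/∂N = −n_y/n_z = −0.00057.
Unit vector along 070° is (sin 70°, cos 70°) = (0.9397, 0.3420).
Slope in that direction = a·(0.9397) + b·(0.3420) = 0.09463.
Apparent dip = arctan|0.09463| = 5.41° (true dip is 5.8°, so apparent ≤ true as expected).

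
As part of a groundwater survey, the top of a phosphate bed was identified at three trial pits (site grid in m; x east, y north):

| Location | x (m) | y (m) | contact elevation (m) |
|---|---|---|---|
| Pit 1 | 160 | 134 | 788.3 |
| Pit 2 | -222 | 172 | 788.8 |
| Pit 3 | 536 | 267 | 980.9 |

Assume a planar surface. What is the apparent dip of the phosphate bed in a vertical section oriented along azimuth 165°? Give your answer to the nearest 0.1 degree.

46.8°

Let the plane be z = a·x + b·y + c.
Pit 2−Pit 1: −382a + 38b = 0.5;  Pit 3−Pit 1: 376a + 133b = 192.6.
Solving gives a = 0.11141, b = 1.13315.
Unit vector along 165° is (sin 165°, cos 165°) = (0.2588, -0.9659).
Slope in that direction = a·(0.2588) + b·(-0.9659) = −1.06570.
Apparent dip = arctan|1.06570| = 46.8° (true dip is 48.7°, so apparent ≤ true as expected).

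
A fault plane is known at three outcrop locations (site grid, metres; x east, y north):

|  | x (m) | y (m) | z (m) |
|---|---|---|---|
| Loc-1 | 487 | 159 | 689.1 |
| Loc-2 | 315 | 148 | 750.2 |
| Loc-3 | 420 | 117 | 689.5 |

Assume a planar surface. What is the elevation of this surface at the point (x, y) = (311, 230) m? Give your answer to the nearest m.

803 m

Two edge vectors: Loc-1→Loc-2 = (-172, -11, 61.1), Loc-1→Loc-3 = (-67, -42, 0.4).
Normal n = (Loc-1→Loc-2) × (Loc-1→Loc-3) = (2561.8, -4024.9, 6487).
So ∂z/∂x = −n_x/n_z = −0.39491 and ∂z/∂y = −n_y/n_z = 0.62046.
Intercept c from Loc-1: 689.1 + 192.32 − 98.65 = 782.77.
At (311, 230): z = −122.8 + 142.7 + 782.77 = 802.7 m.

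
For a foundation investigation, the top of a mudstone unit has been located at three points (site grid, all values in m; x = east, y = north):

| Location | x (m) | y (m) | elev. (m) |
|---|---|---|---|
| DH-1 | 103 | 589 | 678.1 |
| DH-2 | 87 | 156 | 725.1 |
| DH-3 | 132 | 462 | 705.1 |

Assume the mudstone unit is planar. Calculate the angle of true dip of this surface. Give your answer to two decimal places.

22.35°

Let the plane be z = a·x + b·y + c.
DH-2−DH-1: −16a − 433b = 47;  DH-3−DH-1: 29a − 127b = 27.
Solving gives a = 0.39221, b = −0.12304.
Gradient magnitude |∇z| = √(a² + b²) = √(0.15383 + 0.01514) = 0.41106.
True dip = arctan(0.41106) = 22.35°, dipping toward WNW (azimuth ≈ 287°).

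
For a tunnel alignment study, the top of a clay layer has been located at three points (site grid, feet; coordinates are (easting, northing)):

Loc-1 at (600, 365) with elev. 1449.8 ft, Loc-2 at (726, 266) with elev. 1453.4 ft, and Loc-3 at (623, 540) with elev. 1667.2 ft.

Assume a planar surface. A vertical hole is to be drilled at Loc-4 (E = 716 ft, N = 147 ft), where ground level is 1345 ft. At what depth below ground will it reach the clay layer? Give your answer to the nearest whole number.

34 ft

Two edge vectors: Loc-1→Loc-2 = (126, -99, 3.6), Loc-1→Loc-3 = (23, 175, 217.4).
Normal n = (Loc-1→Loc-2) × (Loc-1→Loc-3) = (-22152.6, -27309.6, 24327).
So ∂z/∂E = −n_x/n_z = 0.91062 and ∂z/∂N = −n_y/n_z = 1.12260.
Intercept c from Loc-1: 1449.8 − 546.37 − 409.75 = 493.68.
At (716, 147): z_contact = 652.0 + 165.0 + 493.68 = 1310.7 ft.
Depth below ground = 1345 − 1310.7 = 34 ft.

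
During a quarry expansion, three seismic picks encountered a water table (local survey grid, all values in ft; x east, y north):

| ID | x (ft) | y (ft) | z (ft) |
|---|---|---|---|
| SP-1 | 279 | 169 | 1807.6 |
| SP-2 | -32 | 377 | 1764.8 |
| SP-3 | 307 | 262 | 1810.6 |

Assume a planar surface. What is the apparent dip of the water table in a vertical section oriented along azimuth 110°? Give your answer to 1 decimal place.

Two edge vectors: SP-1→SP-2 = (-311, 208, -42.8), SP-1→SP-3 = (28, 93, 3).
Normal n = (SP-1→SP-2) × (SP-1→SP-3) = (4604.4, -265.4, -34747).
So ∂z/∂x = −n_x/n_z = 0.13251 and ∂z/∂y = −n_y/n_z = −0.00764.
Unit vector along 110° is (sin 110°, cos 110°) = (0.9397, -0.3420).
Slope in that direction = a·(0.9397) + b·(-0.3420) = 0.12713.
Apparent dip = arctan|0.12713| = 7.2° (true dip is 7.6°, so apparent ≤ true as expected).

7.2°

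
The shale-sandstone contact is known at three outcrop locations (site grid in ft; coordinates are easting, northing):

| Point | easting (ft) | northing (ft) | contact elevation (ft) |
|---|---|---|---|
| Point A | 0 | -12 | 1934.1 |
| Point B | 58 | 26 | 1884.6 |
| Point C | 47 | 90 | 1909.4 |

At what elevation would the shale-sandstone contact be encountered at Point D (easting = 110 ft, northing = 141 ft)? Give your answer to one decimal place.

1857.7 ft

Two edge vectors: Point A→Point B = (58, 38, -49.5), Point A→Point C = (47, 102, -24.7).
Normal n = (Point A→Point B) × (Point A→Point C) = (4110.4, -893.9, 4130).
So ∂z/∂easting = −n_x/n_z = −0.99525 and ∂z/∂northing = −n_y/n_z = 0.21644.
Intercept c from Point A: 1934.1 + 0.00 + 2.60 = 1936.70.
At (110, 141): z = −109.5 + 30.5 + 1936.70 = 1857.7 ft.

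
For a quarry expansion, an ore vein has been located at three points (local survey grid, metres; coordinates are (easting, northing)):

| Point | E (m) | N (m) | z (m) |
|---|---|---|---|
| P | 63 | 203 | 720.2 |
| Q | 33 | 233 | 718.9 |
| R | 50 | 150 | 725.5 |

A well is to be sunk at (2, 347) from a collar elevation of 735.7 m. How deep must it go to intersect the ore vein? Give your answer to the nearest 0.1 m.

Two edge vectors: P→Q = (-30, 30, -1.3), P→R = (-13, -53, 5.3).
Normal n = (P→Q) × (P→R) = (90.1, 175.9, 1980).
So ∂z/∂E = −n_x/n_z = −0.04551 and ∂z/∂N = −n_y/n_z = −0.08884.
Intercept c from P: 720.2 + 2.87 + 18.03 = 741.10.
At (2, 347): z_contact = −0.09 − 30.83 + 741.10 = 710.18 m.
Depth below ground = 735.7 − 710.18 = 25.5 m.

25.5 m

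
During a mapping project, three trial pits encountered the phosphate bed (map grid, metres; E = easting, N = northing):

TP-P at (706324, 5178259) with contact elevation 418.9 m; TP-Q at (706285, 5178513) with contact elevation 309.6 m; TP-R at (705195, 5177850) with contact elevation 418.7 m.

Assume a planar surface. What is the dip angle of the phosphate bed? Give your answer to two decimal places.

Let the plane be z = a·E + b·N + c.
TP-Q−TP-P: −39a + 254b = −109.3;  TP-R−TP-P: −1129a − 409b = −0.2.
Solving gives a = 0.14784, b = −0.40761.
Gradient magnitude |∇z| = √(a² + b²) = √(0.02186 + 0.16615) = 0.43360.
True dip = arctan(0.43360) = 23.44°, dipping toward NNW (azimuth ≈ 340°).

23.44°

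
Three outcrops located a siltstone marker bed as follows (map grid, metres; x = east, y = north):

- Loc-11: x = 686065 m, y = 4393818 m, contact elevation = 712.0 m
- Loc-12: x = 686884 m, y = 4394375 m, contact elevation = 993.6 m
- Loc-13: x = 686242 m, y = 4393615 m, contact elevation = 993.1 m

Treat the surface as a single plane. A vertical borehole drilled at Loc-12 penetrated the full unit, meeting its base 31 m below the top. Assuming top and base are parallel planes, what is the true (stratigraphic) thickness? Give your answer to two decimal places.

Two edge vectors: Loc-11→Loc-12 = (819, 557, 281.6), Loc-11→Loc-13 = (177, -203, 281.1).
Normal n = (Loc-11→Loc-12) × (Loc-11→Loc-13) = (213737.5, -180377.7, -264846).
So ∂z/∂x = −n_x/n_z = 0.80703 and ∂z/∂y = −n_y/n_z = −0.68107.
|∇z| = √(a²+b²) = 1.05600, so dip δ = arctan(1.05600) = 46.56°.
True thickness = vertical thickness × cos δ = 31 × cos 46.56° = 21.32 m.

21.32 m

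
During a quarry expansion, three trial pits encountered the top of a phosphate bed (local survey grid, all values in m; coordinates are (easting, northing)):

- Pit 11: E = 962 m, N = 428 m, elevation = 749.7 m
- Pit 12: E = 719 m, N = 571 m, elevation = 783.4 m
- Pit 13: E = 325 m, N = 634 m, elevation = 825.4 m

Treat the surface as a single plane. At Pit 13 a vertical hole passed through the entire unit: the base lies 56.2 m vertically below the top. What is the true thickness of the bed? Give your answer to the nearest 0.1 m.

Let the plane be z = a·E + b·N + c.
Pit 12−Pit 11: −243a + 143b = 33.7;  Pit 13−Pit 11: −637a + 206b = 75.7.
Solving gives a = −0.09463, b = 0.07486.
|∇z| = √(a²+b²) = 0.12066, so dip δ = arctan(0.12066) = 6.88°.
True thickness = vertical thickness × cos δ = 56.2 × cos 6.88° = 55.8 m.

55.8 m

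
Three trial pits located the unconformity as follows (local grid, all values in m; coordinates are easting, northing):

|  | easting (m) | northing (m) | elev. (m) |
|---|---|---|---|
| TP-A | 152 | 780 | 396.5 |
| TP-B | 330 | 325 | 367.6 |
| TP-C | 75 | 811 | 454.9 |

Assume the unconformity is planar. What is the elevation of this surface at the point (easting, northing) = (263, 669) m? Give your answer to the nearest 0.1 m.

Let the plane be z = a·easting + b·northing + c.
TP-B−TP-A: 178a − 455b = −28.9;  TP-C−TP-A: −77a + 31b = 58.4.
Solving gives a = −0.86987, b = −0.27679.
Then c = 396.5 − a·152 − b·780 = 744.61.
At (263, 669): z = −228.8 − 185.2 + 744.61 = 330.7 m.

330.7 m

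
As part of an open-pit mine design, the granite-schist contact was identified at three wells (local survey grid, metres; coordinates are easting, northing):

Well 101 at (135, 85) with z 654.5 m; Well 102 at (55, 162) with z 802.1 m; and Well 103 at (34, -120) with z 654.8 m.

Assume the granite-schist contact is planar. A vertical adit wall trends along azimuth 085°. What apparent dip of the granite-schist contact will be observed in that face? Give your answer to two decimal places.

50.05°

Two edge vectors: Well 101→Well 102 = (-80, 77, 147.6), Well 101→Well 103 = (-101, -205, 0.3).
Normal n = (Well 101→Well 102) × (Well 101→Well 103) = (30281.1, -14883.6, 24177).
So ∂z/∂easting = −n_x/n_z = −1.25248 and ∂z/∂northing = −n_y/n_z = 0.61561.
Unit vector along 085° is (sin 85°, cos 85°) = (0.9962, 0.0872).
Slope in that direction = a·(0.9962) + b·(0.0872) = −1.19406.
Apparent dip = arctan|1.19406| = 50.05° (true dip is 54.4°, so apparent ≤ true as expected).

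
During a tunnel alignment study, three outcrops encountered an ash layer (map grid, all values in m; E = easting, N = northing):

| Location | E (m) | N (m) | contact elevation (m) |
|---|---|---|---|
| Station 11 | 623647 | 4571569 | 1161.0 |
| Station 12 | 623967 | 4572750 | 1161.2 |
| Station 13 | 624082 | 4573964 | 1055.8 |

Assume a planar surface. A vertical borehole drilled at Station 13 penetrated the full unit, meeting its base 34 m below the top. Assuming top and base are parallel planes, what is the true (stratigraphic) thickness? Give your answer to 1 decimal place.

30.3 m

Two edge vectors: Station 11→Station 12 = (320, 1181, 0.2), Station 11→Station 13 = (435, 2395, -105.2).
Normal n = (Station 11→Station 12) × (Station 11→Station 13) = (-124720.2, 33751, 252665).
So ∂z/∂E = −n_x/n_z = 0.49362 and ∂z/∂N = −n_y/n_z = −0.13358.
|∇z| = √(a²+b²) = 0.51137, so dip δ = arctan(0.51137) = 27.08°.
True thickness = vertical thickness × cos δ = 34 × cos 27.08° = 30.3 m.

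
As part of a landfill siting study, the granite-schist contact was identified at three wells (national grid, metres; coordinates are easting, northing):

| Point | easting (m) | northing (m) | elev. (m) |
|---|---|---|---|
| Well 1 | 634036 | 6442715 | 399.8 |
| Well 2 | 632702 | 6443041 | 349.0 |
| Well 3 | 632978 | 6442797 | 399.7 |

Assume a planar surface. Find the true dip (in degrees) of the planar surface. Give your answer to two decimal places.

12.86°

Let the plane be z = a·easting + b·northing + c.
Well 2−Well 1: −1334a + 326b = −50.8;  Well 3−Well 1: −1058a + 82b = −0.1.
Solving gives a = −0.01755, b = −0.22764.
Gradient magnitude |∇z| = √(a² + b²) = √(0.00031 + 0.05182) = 0.22831.
True dip = arctan(0.22831) = 12.86°, dipping toward N (azimuth ≈ 004°).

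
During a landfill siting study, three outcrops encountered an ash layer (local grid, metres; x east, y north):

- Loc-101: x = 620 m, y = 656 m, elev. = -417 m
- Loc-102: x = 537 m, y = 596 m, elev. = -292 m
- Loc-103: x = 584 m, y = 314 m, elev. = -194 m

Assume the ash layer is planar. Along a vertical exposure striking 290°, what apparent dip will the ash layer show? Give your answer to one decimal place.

41.0°

Two edge vectors: Loc-101→Loc-102 = (-83, -60, 125), Loc-101→Loc-103 = (-36, -342, 223).
Normal n = (Loc-101→Loc-102) × (Loc-101→Loc-103) = (29370, 14009, 26226).
So ∂z/∂x = −n_x/n_z = −1.11988 and ∂z/∂y = −n_y/n_z = −0.53416.
Unit vector along 290° is (sin 290°, cos 290°) = (-0.9397, 0.3420).
Slope in that direction = a·(-0.9397) + b·(0.3420) = 0.86965.
Apparent dip = arctan|0.86965| = 41.0° (true dip is 51.1°, so apparent ≤ true as expected).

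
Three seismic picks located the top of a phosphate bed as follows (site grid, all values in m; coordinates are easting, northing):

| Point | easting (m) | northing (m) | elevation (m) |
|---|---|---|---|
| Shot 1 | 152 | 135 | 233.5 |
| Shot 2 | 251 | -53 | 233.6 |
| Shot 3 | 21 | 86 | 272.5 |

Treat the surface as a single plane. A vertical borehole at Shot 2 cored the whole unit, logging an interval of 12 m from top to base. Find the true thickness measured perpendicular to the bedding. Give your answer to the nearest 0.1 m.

11.6 m

Let the plane be z = a·easting + b·northing + c.
Shot 2−Shot 1: 99a − 188b = 0.1;  Shot 3−Shot 1: −131a − 49b = 39.
Solving gives a = −0.24855, b = −0.13142.
|∇z| = √(a²+b²) = 0.28116, so dip δ = arctan(0.28116) = 15.70°.
True thickness = vertical thickness × cos δ = 12 × cos 15.70° = 11.6 m.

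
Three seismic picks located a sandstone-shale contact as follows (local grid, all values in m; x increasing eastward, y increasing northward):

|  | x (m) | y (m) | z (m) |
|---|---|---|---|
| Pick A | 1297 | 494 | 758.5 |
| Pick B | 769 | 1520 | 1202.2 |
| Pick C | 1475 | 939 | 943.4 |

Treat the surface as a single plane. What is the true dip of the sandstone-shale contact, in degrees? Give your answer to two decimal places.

22.94°

Let the plane be z = a·x + b·y + c.
Pick B−Pick A: −528a + 1026b = 443.7;  Pick C−Pick A: 178a + 445b = 184.9.
Solving gives a = −0.01853, b = 0.42292.
Gradient magnitude |∇z| = √(a² + b²) = √(0.00034 + 0.17886) = 0.42332.
True dip = arctan(0.42332) = 22.94°, dipping toward S (azimuth ≈ 177°).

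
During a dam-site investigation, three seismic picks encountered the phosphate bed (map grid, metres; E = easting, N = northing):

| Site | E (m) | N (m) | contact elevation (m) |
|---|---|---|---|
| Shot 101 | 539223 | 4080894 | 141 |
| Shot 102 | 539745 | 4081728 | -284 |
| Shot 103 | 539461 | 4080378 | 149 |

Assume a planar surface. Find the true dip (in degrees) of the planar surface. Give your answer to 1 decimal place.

26.9°

Let the plane be z = a·E + b·N + c.
Shot 102−Shot 101: 522a + 834b = −425;  Shot 103−Shot 101: 238a − 516b = 8.
Solving gives a = −0.45448, b = −0.22513.
Gradient magnitude |∇z| = √(a² + b²) = √(0.20656 + 0.05068) = 0.50719.
True dip = arctan(0.50719) = 26.9°, dipping toward ENE (azimuth ≈ 064°).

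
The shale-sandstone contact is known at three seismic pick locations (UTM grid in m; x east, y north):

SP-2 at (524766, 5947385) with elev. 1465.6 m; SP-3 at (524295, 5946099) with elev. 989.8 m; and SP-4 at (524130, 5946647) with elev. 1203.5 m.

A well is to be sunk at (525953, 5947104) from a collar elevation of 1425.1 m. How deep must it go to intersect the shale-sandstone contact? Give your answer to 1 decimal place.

Two edge vectors: SP-2→SP-3 = (-471, -1286, -475.8), SP-2→SP-4 = (-636, -738, -262.1).
Normal n = (SP-2→SP-3) × (SP-2→SP-4) = (-14079.8, 179159.7, -470298).
So ∂z/∂x = −n_x/n_z = −0.029938039 and ∂z/∂y = −n_y/n_z = 0.380949313.
Intercept c from SP-2: 1465.6 + 15710.47 − 2265652.23 = −2248476.16.
At (525953, 5947104): z_contact = −15746.00 + 2265545.18 − 2248476.16 = 1323.02 m.
Depth below ground = 1425.1 − 1323.02 = 102.1 m.

102.1 m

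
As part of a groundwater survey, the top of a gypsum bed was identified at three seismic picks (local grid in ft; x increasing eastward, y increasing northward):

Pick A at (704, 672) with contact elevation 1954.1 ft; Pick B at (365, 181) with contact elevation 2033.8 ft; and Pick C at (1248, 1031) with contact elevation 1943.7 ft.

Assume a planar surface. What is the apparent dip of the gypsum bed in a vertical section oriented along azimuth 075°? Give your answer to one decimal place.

Let the plane be z = a·x + b·y + c.
Pick B−Pick A: −339a − 491b = 79.7;  Pick C−Pick A: 544a + 359b = −10.4.
Solving gives a = 0.16166, b = −0.27394.
Unit vector along 075° is (sin 75°, cos 75°) = (0.9659, 0.2588).
Slope in that direction = a·(0.9659) + b·(0.2588) = 0.08525.
Apparent dip = arctan|0.08525| = 4.9° (true dip is 17.6°, so apparent ≤ true as expected).

4.9°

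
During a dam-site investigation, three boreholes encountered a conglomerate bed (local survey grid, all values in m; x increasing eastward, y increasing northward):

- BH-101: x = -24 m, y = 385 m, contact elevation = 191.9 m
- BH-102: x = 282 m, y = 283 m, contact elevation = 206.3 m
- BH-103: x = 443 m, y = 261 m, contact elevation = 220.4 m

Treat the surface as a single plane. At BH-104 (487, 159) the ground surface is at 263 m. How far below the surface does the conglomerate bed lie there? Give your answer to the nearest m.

Two edge vectors: BH-101→BH-102 = (306, -102, 14.4), BH-101→BH-103 = (467, -124, 28.5).
Normal n = (BH-101→BH-102) × (BH-101→BH-103) = (-1121.4, -1996.2, 9690).
So ∂z/∂x = −n_x/n_z = 0.11573 and ∂z/∂y = −n_y/n_z = 0.20601.
Intercept c from BH-101: 191.9 + 2.78 − 79.31 = 115.37.
At (487, 159): z_contact = 56.4 + 32.8 + 115.37 = 204.5 m.
Depth below ground = 263 − 204.5 = 59 m.

59 m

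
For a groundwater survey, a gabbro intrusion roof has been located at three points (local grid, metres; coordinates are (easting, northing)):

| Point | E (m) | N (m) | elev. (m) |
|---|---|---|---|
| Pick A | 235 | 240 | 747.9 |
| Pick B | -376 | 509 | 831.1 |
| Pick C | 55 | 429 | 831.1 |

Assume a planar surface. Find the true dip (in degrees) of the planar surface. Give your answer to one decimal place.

Let the plane be z = a·E + b·N + c.
Pick B−Pick A: −611a + 269b = 83.2;  Pick C−Pick A: −180a + 189b = 83.2.
Solving gives a = 0.09926, b = 0.53474.
Gradient magnitude |∇z| = √(a² + b²) = √(0.00985 + 0.28595) = 0.54387.
True dip = arctan(0.54387) = 28.5°, dipping toward S (azimuth ≈ 191°).

28.5°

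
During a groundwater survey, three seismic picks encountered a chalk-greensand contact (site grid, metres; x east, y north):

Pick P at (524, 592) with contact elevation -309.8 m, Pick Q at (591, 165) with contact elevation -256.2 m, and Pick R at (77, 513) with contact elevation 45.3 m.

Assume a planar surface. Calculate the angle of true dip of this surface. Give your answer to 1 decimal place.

Let the plane be z = a·x + b·y + c.
Pick Q−Pick P: 67a − 427b = 53.6;  Pick R−Pick P: −447a − 79b = 355.1.
Solving gives a = −0.75139, b = −0.24343.
Gradient magnitude |∇z| = √(a² + b²) = √(0.56458 + 0.05926) = 0.78983.
True dip = arctan(0.78983) = 38.3°, dipping toward ENE (azimuth ≈ 072°).

38.3°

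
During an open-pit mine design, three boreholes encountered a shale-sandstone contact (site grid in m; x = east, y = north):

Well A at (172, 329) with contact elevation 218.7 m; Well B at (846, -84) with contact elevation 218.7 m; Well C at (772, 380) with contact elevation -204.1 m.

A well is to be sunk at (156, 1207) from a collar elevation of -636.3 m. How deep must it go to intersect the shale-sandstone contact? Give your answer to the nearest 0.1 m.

Let the plane be z = a·x + b·y + c.
Well B−Well A: 674a − 413b = 0;  Well C−Well A: 600a + 51b = −422.8.
Solving gives a = −0.618825, b = −1.009899.
Then c = 218.7 − a·172 − b·329 = 657.39.
At (156, 1207): z_contact = −96.54 − 1218.95 + 657.39 = -658.09 m.
Depth below ground = -636.3 − (-658.09) = 21.8 m.

21.8 m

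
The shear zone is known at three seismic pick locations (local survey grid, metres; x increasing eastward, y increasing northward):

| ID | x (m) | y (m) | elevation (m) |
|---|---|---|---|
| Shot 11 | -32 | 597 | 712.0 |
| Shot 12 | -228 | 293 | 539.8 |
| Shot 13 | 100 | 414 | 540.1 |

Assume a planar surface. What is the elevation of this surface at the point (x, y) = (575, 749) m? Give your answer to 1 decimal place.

659.2 m

Two edge vectors: Shot 11→Shot 12 = (-196, -304, -172.2), Shot 11→Shot 13 = (132, -183, -171.9).
Normal n = (Shot 11→Shot 12) × (Shot 11→Shot 13) = (20745, -56422.8, 75996).
So ∂z/∂x = −n_x/n_z = −0.27297 and ∂z/∂y = −n_y/n_z = 0.74244.
Intercept c from Shot 11: 712 − 8.74 − 443.24 = 260.03.
At (575, 749): z = −157.0 + 556.1 + 260.03 = 659.2 m.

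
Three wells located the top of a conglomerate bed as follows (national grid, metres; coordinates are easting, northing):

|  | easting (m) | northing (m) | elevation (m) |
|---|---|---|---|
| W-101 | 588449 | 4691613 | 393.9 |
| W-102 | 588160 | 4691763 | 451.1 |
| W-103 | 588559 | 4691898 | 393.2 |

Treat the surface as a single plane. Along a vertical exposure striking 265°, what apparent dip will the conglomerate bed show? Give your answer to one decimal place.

Let the plane be z = a·easting + b·northing + c.
W-102−W-101: −289a + 150b = 57.2;  W-103−W-101: 110a + 285b = −0.7.
Solving gives a = −0.16595, b = 0.06160.
Unit vector along 265° is (sin 265°, cos 265°) = (-0.9962, -0.0872).
Slope in that direction = a·(-0.9962) + b·(-0.0872) = 0.15995.
Apparent dip = arctan|0.15995| = 9.1° (true dip is 10.0°, so apparent ≤ true as expected).

9.1°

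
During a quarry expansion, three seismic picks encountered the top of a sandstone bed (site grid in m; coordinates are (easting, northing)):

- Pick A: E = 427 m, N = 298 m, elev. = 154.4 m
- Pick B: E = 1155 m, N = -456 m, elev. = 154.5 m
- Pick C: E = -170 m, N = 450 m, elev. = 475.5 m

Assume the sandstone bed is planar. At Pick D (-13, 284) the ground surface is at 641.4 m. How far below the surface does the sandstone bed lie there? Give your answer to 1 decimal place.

163.5 m

Two edge vectors: Pick A→Pick B = (728, -754, 0.1), Pick A→Pick C = (-597, 152, 321.1).
Normal n = (Pick A→Pick B) × (Pick A→Pick C) = (-242124.6, -233820.5, -339482).
So ∂z/∂E = −n_x/n_z = −0.713218 and ∂z/∂N = −n_y/n_z = −0.688757.
Intercept c from Pick A: 154.4 + 304.54 + 205.25 = 664.19.
At (-13, 284): z_contact = 9.27 − 195.61 + 664.19 = 477.86 m.
Depth below ground = 641.4 − 477.86 = 163.5 m.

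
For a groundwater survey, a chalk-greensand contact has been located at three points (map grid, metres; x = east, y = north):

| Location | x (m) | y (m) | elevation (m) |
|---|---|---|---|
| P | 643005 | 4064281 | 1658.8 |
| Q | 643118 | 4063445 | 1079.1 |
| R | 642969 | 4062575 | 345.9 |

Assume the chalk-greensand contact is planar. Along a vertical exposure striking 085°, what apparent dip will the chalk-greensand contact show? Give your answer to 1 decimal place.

28.9°

Let the plane be z = a·x + b·y + c.
Q−P: 113a − 836b = −579.7;  R−P: −36a − 1706b = −1312.9.
Solving gives a = 0.48734, b = 0.75929.
Unit vector along 085° is (sin 85°, cos 85°) = (0.9962, 0.0872).
Slope in that direction = a·(0.9962) + b·(0.0872) = 0.55167.
Apparent dip = arctan|0.55167| = 28.9° (true dip is 42.1°, so apparent ≤ true as expected).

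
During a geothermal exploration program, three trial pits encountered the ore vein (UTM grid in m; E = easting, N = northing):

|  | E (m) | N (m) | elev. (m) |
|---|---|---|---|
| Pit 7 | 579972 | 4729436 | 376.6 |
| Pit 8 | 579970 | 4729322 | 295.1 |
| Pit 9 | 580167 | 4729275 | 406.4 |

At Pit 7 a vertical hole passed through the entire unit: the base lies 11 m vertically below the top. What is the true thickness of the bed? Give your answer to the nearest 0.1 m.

7.7 m

Two edge vectors: Pit 7→Pit 8 = (-2, -114, -81.5), Pit 7→Pit 9 = (195, -161, 29.8).
Normal n = (Pit 7→Pit 8) × (Pit 7→Pit 9) = (-16518.7, -15832.9, 22552).
So ∂z/∂E = −n_x/n_z = 0.73247 and ∂z/∂N = −n_y/n_z = 0.70206.
|∇z| = √(a²+b²) = 1.01460, so dip δ = arctan(1.01460) = 45.42°.
True thickness = vertical thickness × cos δ = 11 × cos 45.42° = 7.7 m.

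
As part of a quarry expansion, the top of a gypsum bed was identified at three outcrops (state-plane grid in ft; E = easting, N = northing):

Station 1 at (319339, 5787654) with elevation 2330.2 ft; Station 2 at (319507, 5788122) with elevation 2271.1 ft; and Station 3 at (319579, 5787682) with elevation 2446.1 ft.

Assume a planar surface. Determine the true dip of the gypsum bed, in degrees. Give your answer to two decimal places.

31.23°

Let the plane be z = a·E + b·N + c.
Station 2−Station 1: 168a + 468b = −59.1;  Station 3−Station 1: 240a + 28b = 115.9.
Solving gives a = 0.51940, b = −0.31273.
Gradient magnitude |∇z| = √(a² + b²) = √(0.26978 + 0.09780) = 0.60628.
True dip = arctan(0.60628) = 31.23°, dipping toward WNW (azimuth ≈ 301°).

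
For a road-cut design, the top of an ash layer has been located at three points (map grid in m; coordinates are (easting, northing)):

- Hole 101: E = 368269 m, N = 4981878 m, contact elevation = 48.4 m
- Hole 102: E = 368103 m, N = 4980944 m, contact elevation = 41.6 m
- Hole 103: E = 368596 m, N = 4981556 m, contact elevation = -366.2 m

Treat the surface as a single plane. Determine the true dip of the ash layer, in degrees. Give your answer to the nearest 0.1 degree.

Let the plane be z = a·E + b·N + c.
Hole 102−Hole 101: −166a − 934b = −6.8;  Hole 103−Hole 101: 327a − 322b = −414.6.
Solving gives a = −1.07294, b = 0.19797.
Gradient magnitude |∇z| = √(a² + b²) = √(1.15121 + 0.03919) = 1.09105.
True dip = arctan(1.09105) = 47.5°, dipping toward E (azimuth ≈ 100°).

47.5°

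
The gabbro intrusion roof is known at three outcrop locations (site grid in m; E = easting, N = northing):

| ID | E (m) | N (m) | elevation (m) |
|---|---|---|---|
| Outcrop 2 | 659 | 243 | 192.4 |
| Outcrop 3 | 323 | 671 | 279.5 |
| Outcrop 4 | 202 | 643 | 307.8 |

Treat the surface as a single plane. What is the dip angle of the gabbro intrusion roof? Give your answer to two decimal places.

Let the plane be z = a·E + b·N + c.
Outcrop 3−Outcrop 2: −336a + 428b = 87.1;  Outcrop 4−Outcrop 2: −457a + 400b = 115.4.
Solving gives a = −0.23778, b = 0.01684.
Gradient magnitude |∇z| = √(a² + b²) = √(0.05654 + 0.00028) = 0.23838.
True dip = arctan(0.23838) = 13.41°, dipping toward E (azimuth ≈ 094°).

13.41°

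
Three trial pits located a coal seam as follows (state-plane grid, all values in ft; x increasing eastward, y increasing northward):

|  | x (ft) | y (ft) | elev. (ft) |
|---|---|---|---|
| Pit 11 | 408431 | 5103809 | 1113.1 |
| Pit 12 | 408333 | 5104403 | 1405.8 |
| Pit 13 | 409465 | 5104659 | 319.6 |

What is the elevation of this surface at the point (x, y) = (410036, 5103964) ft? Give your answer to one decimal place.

-494.0 ft

Two edge vectors: Pit 11→Pit 12 = (-98, 594, 292.7), Pit 11→Pit 13 = (1034, 850, -793.5).
Normal n = (Pit 11→Pit 12) × (Pit 11→Pit 13) = (-720134, 224888.8, -697496).
So ∂z/∂x = −n_x/n_z = −1.032456100 and ∂z/∂y = −n_y/n_z = 0.322423068.
Intercept c from Pit 11: 1113.1 + 421687.08 − 1645585.75 = −1222785.58.
At (410036, 5103964): z = −423344.2 + 1645635.7 − 1222785.58 = -494.0 ft.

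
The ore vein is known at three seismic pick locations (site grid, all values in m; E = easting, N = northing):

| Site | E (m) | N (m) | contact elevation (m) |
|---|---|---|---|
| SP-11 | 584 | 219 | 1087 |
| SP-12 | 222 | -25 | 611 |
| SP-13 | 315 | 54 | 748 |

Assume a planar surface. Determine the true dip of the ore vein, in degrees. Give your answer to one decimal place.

Two edge vectors: SP-11→SP-12 = (-362, -244, -476), SP-11→SP-13 = (-269, -165, -339).
Normal n = (SP-11→SP-12) × (SP-11→SP-13) = (4176, 5326, -5906).
So ∂z/∂E = −n_x/n_z = 0.70708 and ∂z/∂N = −n_y/n_z = 0.90179.
Gradient magnitude |∇z| = √(a² + b²) = √(0.49996 + 0.81323) = 1.14595.
True dip = arctan(1.14595) = 48.9°, dipping toward SW (azimuth ≈ 218°).

48.9°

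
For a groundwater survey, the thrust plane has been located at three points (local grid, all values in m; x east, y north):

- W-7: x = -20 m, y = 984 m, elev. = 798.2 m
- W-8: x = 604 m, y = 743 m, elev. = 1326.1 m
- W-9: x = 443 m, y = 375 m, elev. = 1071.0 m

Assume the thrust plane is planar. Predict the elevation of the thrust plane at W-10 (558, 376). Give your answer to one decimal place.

Two edge vectors: W-7→W-8 = (624, -241, 527.9), W-7→W-9 = (463, -609, 272.8).
Normal n = (W-7→W-8) × (W-7→W-9) = (255746.3, 74190.5, -268433).
So ∂z/∂x = −n_x/n_z = 0.95274 and ∂z/∂y = −n_y/n_z = 0.27638.
Intercept c from W-7: 798.2 + 19.05 − 271.96 = 545.29.
At (558, 376): z = 531.6 + 103.9 + 545.29 = 1180.8 m.

1180.8 m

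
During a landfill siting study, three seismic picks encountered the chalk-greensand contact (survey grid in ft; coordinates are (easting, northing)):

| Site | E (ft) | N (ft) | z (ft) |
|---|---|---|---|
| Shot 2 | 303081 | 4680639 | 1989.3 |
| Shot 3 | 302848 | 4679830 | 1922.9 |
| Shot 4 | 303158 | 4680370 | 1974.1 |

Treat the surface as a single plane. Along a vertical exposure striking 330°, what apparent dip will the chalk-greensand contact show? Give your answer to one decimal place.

2.2°

Let the plane be z = a·E + b·N + c.
Shot 3−Shot 2: −233a − 809b = −66.4;  Shot 4−Shot 2: 77a − 269b = −15.2.
Solving gives a = 0.04453, b = 0.06925.
Unit vector along 330° is (sin 330°, cos 330°) = (-0.5000, 0.8660).
Slope in that direction = a·(-0.5000) + b·(0.8660) = 0.03771.
Apparent dip = arctan|0.03771| = 2.2° (true dip is 4.7°, so apparent ≤ true as expected).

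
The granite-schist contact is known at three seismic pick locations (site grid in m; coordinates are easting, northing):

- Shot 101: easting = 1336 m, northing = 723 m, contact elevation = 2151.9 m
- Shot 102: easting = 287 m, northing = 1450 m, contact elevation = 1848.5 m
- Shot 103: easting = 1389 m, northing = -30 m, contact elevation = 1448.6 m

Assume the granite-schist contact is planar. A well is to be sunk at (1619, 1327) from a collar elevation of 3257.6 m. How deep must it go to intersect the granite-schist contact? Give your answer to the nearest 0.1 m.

221.1 m

Two edge vectors: Shot 101→Shot 102 = (-1049, 727, -303.4), Shot 101→Shot 103 = (53, -753, -703.3).
Normal n = (Shot 101→Shot 102) × (Shot 101→Shot 103) = (-739759.3, -753841.9, 751366).
So ∂z/∂easting = −n_x/n_z = 0.984553 and ∂z/∂northing = −n_y/n_z = 1.003295.
Intercept c from Shot 101: 2151.9 − 1315.36 − 725.38 = 111.16.
At (1619, 1327): z_contact = 1593.99 + 1331.37 + 111.16 = 3036.52 m.
Depth below ground = 3257.6 − 3036.52 = 221.1 m.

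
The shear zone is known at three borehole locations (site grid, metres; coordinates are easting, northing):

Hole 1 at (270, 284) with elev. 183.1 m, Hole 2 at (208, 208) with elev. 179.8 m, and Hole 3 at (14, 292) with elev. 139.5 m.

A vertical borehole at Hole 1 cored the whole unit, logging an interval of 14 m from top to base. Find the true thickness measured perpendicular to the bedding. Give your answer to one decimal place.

Let the plane be z = a·easting + b·northing + c.
Hole 2−Hole 1: −62a − 76b = −3.3;  Hole 3−Hole 1: −256a + 8b = −43.6.
Solving gives a = 0.16740, b = −0.09314.
|∇z| = √(a²+b²) = 0.19157, so dip δ = arctan(0.19157) = 10.84°.
True thickness = vertical thickness × cos δ = 14 × cos 10.84° = 13.7 m.

13.7 m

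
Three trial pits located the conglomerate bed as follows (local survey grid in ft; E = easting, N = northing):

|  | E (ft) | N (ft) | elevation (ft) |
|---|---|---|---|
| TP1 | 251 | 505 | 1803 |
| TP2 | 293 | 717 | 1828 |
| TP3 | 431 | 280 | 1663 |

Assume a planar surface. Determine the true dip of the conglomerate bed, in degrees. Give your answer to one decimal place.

28.8°

Two edge vectors: TP1→TP2 = (42, 212, 25), TP1→TP3 = (180, -225, -140).
Normal n = (TP1→TP2) × (TP1→TP3) = (-24055, 10380, -47610).
So ∂z/∂E = −n_x/n_z = −0.50525 and ∂z/∂N = −n_y/n_z = 0.21802.
Gradient magnitude |∇z| = √(a² + b²) = √(0.25528 + 0.04753) = 0.55028.
True dip = arctan(0.55028) = 28.8°, dipping toward ESE (azimuth ≈ 113°).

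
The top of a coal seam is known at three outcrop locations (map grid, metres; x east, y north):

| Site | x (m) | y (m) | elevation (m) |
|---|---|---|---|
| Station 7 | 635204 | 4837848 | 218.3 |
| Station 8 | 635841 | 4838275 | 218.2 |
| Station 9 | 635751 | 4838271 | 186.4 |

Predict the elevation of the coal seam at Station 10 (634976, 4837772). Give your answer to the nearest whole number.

Let the plane be z = a·x + b·y + c.
Station 8−Station 7: 637a + 427b = −0.1;  Station 9−Station 7: 547a + 423b = −31.9.
Solving gives a = 0.37843487, b = −0.56478457.
Then c = 218.3 − a·635204 − b·4837848 = 2492176.87.
At (634976, 4837772): z = 240297.1 − 2732299.0 + 2492176.87 = 174.9 m.

175 m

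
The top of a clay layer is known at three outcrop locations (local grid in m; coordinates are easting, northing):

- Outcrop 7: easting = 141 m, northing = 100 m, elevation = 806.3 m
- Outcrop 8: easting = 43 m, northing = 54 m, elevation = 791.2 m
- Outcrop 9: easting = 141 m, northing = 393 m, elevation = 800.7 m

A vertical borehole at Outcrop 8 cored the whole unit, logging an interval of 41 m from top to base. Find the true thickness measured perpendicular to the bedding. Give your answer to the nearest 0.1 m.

Let the plane be z = a·easting + b·northing + c.
Outcrop 8−Outcrop 7: −98a − 46b = −15.1;  Outcrop 9−Outcrop 7: 0a + 293b = −5.6.
Solving gives a = 0.16305, b = −0.01911.
|∇z| = √(a²+b²) = 0.16417, so dip δ = arctan(0.16417) = 9.32°.
True thickness = vertical thickness × cos δ = 41 × cos 9.32° = 40.5 m.

40.5 m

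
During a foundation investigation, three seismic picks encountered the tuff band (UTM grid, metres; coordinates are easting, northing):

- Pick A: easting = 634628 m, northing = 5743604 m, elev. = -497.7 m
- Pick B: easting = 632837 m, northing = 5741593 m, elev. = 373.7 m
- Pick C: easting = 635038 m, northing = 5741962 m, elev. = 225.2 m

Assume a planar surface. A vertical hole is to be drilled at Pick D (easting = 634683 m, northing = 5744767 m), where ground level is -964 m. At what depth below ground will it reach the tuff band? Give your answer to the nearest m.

Two edge vectors: Pick A→Pick B = (-1791, -2011, 871.4), Pick A→Pick C = (410, -1642, 722.9).
Normal n = (Pick A→Pick B) × (Pick A→Pick C) = (-22913.1, 1651987.9, 3765332).
So ∂z/∂easting = −n_x/n_z = 0.00608528 and ∂z/∂northing = −n_y/n_z = −0.43873632.
Intercept c from Pick A: -497.7 − 3861.89 + 2519927.67 = 2515568.09.
At (634683, 5744767): z_contact = 3862.2 − 2520437.9 + 2515568.09 = -1007.6 m.
Depth below ground = -964 − (-1007.6) = 44 m.

44 m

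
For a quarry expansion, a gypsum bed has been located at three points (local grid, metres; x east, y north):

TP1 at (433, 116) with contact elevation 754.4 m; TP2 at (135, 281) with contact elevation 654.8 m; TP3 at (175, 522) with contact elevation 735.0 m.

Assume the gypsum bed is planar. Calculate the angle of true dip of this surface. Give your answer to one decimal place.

Let the plane be z = a·x + b·y + c.
TP2−TP1: −298a + 165b = −99.6;  TP3−TP1: −258a + 406b = −19.4.
Solving gives a = 0.47485, b = 0.25397.
Gradient magnitude |∇z| = √(a² + b²) = √(0.22548 + 0.06450) = 0.53850.
True dip = arctan(0.53850) = 28.3°, dipping toward WSW (azimuth ≈ 242°).

28.3°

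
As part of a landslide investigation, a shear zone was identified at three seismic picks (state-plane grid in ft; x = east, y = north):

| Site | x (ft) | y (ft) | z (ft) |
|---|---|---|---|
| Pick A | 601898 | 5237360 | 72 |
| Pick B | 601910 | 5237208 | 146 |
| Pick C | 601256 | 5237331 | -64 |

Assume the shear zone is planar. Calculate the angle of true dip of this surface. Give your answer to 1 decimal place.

27.6°

Two edge vectors: Pick A→Pick B = (12, -152, 74), Pick A→Pick C = (-642, -29, -136).
Normal n = (Pick A→Pick B) × (Pick A→Pick C) = (22818, -45876, -97932).
So ∂z/∂x = −n_x/n_z = 0.23300 and ∂z/∂y = −n_y/n_z = −0.46845.
Gradient magnitude |∇z| = √(a² + b²) = √(0.05429 + 0.21944) = 0.52319.
True dip = arctan(0.52319) = 27.6°, dipping toward NNW (azimuth ≈ 334°).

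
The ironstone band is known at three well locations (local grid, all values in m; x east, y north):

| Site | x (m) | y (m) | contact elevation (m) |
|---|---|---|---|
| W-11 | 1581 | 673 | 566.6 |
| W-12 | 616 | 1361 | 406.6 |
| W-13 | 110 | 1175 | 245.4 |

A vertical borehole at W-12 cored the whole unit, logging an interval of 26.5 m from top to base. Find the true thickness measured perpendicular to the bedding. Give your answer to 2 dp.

25.37 m

Let the plane be z = a·x + b·y + c.
W-12−W-11: −965a + 688b = −160;  W-13−W-11: −1471a + 502b = −321.2.
Solving gives a = 0.26661, b = 0.14139.
|∇z| = √(a²+b²) = 0.30178, so dip δ = arctan(0.30178) = 16.79°.
True thickness = vertical thickness × cos δ = 26.5 × cos 16.79° = 25.37 m.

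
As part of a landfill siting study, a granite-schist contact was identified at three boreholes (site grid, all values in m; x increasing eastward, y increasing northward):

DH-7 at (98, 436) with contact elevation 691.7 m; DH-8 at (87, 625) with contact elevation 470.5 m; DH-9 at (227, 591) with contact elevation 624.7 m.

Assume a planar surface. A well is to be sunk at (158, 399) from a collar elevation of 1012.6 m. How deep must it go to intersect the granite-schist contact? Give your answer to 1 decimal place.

229.6 m

Two edge vectors: DH-7→DH-8 = (-11, 189, -221.2), DH-7→DH-9 = (129, 155, -67).
Normal n = (DH-7→DH-8) × (DH-7→DH-9) = (21623, -29271.8, -26086).
So ∂z/∂x = −n_x/n_z = 0.82891 and ∂z/∂y = −n_y/n_z = −1.12213.
Intercept c from DH-7: 691.7 − 81.23 + 489.25 = 1099.71.
At (158, 399): z_contact = 130.97 − 447.73 + 1099.71 = 782.95 m.
Depth below ground = 1012.6 − 782.95 = 229.6 m.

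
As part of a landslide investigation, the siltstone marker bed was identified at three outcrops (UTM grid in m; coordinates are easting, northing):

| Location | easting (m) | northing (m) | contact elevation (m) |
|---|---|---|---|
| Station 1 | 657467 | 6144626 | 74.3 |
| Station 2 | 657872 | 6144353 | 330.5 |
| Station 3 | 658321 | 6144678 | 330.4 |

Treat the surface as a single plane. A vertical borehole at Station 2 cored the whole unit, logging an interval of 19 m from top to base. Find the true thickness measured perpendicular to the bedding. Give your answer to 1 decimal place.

16.6 m

Two edge vectors: Station 1→Station 2 = (405, -273, 256.2), Station 1→Station 3 = (854, 52, 256.1).
Normal n = (Station 1→Station 2) × (Station 1→Station 3) = (-83237.7, 115074.3, 254202).
So ∂z/∂easting = −n_x/n_z = 0.32745 and ∂z/∂northing = −n_y/n_z = −0.45269.
|∇z| = √(a²+b²) = 0.55870, so dip δ = arctan(0.55870) = 29.19°.
True thickness = vertical thickness × cos δ = 19 × cos 29.19° = 16.6 m.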